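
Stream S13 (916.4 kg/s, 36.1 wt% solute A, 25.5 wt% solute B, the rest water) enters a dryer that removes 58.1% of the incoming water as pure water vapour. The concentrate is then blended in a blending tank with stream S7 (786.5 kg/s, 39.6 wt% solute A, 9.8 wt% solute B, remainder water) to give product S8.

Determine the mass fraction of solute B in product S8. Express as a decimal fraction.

Vapour removed = 0.581×0.384×916.4 = 204.45 kg/s; concentrate = 711.95 kg/s.
solute B reaching the mixer = 233.68 (from concentrate) + 786.5×0.098 = 310.76 kg/s.
Product flow = 711.95 + 786.5 = 1498.4 kg/s; solute B fraction = 0.207.

0.207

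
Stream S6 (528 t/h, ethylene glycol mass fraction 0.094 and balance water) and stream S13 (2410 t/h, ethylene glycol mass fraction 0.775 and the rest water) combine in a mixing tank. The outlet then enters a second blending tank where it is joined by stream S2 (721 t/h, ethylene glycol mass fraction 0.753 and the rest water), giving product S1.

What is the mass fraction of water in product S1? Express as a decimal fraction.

0.328

Overall, product flow = 3659 t/h.
water in = 528×0.906 + 2410×0.225 + 721×0.247 = 1198.7 t/h.
water fraction in S1 = 0.328.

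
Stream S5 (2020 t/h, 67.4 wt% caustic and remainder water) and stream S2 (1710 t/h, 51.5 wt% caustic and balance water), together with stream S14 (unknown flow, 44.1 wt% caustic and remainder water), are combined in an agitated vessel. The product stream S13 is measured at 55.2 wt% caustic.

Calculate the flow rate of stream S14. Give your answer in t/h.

1650 t/h

Let S14 be the unknown flow. Total out = 3730 + S14.
caustic balance: 2242.1 + 0.441·S14 = 0.552·(3730 + S14)
(0.441 − 0.552)·S14 = 0.552×3730 − 2242.1 = -183.17
S14 = -183.17 / -0.111 = 1650.2 t/h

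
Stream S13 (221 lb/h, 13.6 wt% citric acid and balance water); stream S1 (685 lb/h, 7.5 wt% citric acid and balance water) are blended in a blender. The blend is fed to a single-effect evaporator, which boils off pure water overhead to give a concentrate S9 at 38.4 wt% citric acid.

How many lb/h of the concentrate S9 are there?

212.1 lb/h

citric acid entering = 221×0.136 + 685×0.075 = 81.431 lb/h.
All citric acid reports to S9, so S9 = 81.431/0.384 = 212.06 lb/h.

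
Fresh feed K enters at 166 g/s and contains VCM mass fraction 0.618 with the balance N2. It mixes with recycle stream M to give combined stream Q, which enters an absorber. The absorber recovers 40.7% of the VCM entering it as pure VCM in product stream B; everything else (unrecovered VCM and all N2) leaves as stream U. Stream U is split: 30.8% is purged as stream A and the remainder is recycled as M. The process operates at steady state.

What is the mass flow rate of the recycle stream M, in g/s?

N2 enters only via K and leaves only via the purge: 166×0.382 = 0.308×(N2 in U), and the absorber passes all N2, so N2 in Q = N2 in U = 205.88 g/s.
VCM in Q: m_A = 166×0.618 + (1−0.308)·(1−0.407)·m_A, so m_A = 102.59/0.5896 = 173.98 g/s.
U = (1−0.407)×173.98 + 205.88 = 309.06 g/s.
Recycle M = (1−0.308)×309.06 = 213.87 g/s.

213.9 g/s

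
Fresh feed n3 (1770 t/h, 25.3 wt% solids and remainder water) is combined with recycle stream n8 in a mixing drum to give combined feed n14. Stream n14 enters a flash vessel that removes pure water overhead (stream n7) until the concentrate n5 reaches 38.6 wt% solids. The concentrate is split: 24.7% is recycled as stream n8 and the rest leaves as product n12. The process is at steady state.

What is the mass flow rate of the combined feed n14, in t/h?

2151 t/h

Overall solids balance (none leaves overhead): solids in fresh feed = solids in product, i.e. 1770×0.253 = (1−0.247)·n5·0.386.
n5 = 447.81/(0.386×0.753) = 1540.7 t/h.
Recycle n8 = 0.247×1540.7 = 380.55 t/h.
Combined feed n14 = 1770 + 380.55 = 2150.5 t/h.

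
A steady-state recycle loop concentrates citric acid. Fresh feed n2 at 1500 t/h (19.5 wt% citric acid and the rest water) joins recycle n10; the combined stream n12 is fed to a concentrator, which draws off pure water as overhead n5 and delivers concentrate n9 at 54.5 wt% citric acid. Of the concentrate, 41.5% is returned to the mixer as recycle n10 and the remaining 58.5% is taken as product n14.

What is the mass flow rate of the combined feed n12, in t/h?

1881 t/h

Overall citric acid balance (none leaves overhead): citric acid in fresh feed = citric acid in product, i.e. 1500×0.195 = (1−0.415)·n9·0.545.
n9 = 292.5/(0.545×0.585) = 917.43 t/h.
Recycle n10 = 0.415×917.43 = 380.73 t/h.
Combined feed n12 = 1500 + 380.73 = 1880.7 t/h.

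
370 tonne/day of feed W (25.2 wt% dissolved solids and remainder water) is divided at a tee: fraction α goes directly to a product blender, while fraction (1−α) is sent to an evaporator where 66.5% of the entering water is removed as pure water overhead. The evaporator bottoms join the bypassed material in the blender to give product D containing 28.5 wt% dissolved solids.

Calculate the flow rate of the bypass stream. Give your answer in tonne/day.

All 370×0.252 = 93.24 tonne/day of dissolved solids reaches D, so D = 93.24/0.285 = 327.16 tonne/day and vapour = 42.842 tonne/day.
The evaporator receives (1−α)·370 of feed at 0.748 water and removes 0.665 of that water:
0.665×0.748×(1−α)×370 = 42.842
(1−α) = 42.842/184.05 = 0.2328;  α = 0.7672.
Bypass flow = 0.7672×370 = 283.87 tonne/day.

283.9 tonne/day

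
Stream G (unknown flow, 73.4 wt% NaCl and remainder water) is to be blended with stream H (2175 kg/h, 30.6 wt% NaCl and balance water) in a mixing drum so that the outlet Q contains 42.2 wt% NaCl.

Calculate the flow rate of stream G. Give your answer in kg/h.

808.7 kg/h

Let G be the unknown flow. Total out = 2175 + G.
NaCl balance: 665.55 + 0.734·G = 0.422·(2175 + G)
(0.734 − 0.422)·G = 0.422×2175 − 665.55 = 252.3
G = 252.3 / 0.312 = 808.65 kg/h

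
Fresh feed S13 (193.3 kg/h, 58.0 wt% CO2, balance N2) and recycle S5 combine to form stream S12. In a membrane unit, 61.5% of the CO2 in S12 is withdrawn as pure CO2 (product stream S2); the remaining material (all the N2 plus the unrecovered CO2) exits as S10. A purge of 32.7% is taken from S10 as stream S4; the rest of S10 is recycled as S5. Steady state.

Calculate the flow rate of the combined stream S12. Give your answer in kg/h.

399.6 kg/h

N2 enters only via S13 and leaves only via the purge: 193.3×0.420 = 0.327×(N2 in S10), and the membrane unit passes all N2, so N2 in S12 = N2 in S10 = 248.28 kg/h.
CO2 in S12: m_A = 193.3×0.580 + (1−0.327)·(1−0.615)·m_A, so m_A = 112.11/0.7409 = 151.32 kg/h.
S12 = 151.32 + 248.28 = 399.6 kg/h.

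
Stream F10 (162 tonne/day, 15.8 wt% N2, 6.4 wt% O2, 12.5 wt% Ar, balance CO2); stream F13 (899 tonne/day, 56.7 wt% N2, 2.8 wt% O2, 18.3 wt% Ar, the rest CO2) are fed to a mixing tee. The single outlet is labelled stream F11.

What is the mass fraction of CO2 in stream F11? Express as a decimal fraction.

Total flow out = 162 + 899 = 1061 tonne/day.
CO2 in = 162×0.653 + 899×0.222 = 305.36 tonne/day.
CO2 mass fraction in F11 = 305.36/1061 = 0.2878.

0.2878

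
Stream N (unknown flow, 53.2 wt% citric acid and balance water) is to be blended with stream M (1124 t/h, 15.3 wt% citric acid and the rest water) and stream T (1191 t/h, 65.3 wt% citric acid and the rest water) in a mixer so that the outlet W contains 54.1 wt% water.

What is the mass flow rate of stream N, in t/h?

Let N be the unknown flow. Total out = 2315 + N.
water balance: 1365.3 + 0.468·N = 0.541·(2315 + N)
(0.468 − 0.541)·N = 0.541×2315 − 1365.3 = -112.89
N = -112.89 / -0.073 = 1546.4 t/h

1546 t/h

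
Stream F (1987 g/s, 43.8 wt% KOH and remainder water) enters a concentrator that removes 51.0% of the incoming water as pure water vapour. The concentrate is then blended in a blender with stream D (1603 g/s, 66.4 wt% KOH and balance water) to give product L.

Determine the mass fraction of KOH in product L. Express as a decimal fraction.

0.641

Vapour removed = 0.510×0.562×1987 = 569.51 g/s; concentrate = 1417.5 g/s.
KOH reaching the mixer = 870.31 (from concentrate) + 1603×0.664 = 1934.7 g/s.
Product flow = 1417.5 + 1603 = 3020.5 g/s; KOH fraction = 0.641.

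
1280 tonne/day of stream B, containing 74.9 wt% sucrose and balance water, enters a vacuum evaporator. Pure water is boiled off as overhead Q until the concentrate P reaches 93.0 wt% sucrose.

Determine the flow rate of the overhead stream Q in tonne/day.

249.1 tonne/day

sucrose is conserved: 1280×0.749 = 958.72 tonne/day all reports to the concentrate.
Concentrate = 958.72/(target fraction) = 1030.9 tonne/day.
Overhead = 1280 − 1030.9 = 249.12 tonne/day.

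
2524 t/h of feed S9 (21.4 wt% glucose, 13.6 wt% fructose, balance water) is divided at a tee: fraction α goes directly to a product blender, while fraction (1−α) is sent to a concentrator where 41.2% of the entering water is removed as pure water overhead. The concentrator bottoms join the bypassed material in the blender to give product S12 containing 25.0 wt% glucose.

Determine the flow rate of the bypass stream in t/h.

All 2524×0.214 = 540.14 t/h of glucose reaches S12, so S12 = 540.14/0.250 = 2160.5 t/h and vapour = 363.46 t/h.
The evaporator receives (1−α)·2524 of feed at 0.650 water and removes 0.412 of that water:
0.412×0.650×(1−α)×2524 = 363.46
(1−α) = 363.46/675.93 = 0.5377;  α = 0.4623.
Bypass flow = 0.4623×2524 = 1166.8 t/h.

1167 t/h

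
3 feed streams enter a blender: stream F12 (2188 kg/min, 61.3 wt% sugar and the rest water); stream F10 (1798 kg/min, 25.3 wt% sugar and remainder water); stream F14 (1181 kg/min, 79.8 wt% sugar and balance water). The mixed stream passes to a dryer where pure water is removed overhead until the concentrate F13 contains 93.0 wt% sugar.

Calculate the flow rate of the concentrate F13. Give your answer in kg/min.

2945 kg/min

sugar entering = 2188×0.613 + 1798×0.253 + 1181×0.798 = 2738.6 kg/min.
All sugar reports to F13, so F13 = 2738.6/0.930 = 2944.7 kg/min.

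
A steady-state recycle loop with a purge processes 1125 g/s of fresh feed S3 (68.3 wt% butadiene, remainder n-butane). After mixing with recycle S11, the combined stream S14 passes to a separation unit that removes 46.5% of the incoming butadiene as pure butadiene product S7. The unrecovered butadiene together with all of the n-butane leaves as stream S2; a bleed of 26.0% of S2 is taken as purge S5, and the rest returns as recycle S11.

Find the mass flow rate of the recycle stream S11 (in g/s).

n-butane enters only via S3 and leaves only via the purge: 1125×0.317 = 0.260×(n-butane in S2), and the separation unit passes all n-butane, so n-butane in S14 = n-butane in S2 = 1371.6 g/s.
butadiene in S14: m_A = 1125×0.683 + (1−0.260)·(1−0.465)·m_A, so m_A = 768.38/0.6041 = 1271.9 g/s.
S2 = (1−0.465)×1271.9 + 1371.6 = 2052.1 g/s.
Recycle S11 = (1−0.260)×2052.1 = 1518.6 g/s.

1519 g/s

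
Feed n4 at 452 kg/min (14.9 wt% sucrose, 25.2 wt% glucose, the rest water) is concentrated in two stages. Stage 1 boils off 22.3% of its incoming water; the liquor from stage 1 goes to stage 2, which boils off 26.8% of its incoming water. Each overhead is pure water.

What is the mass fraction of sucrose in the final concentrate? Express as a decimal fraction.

water in feed = 452×0.599 = 270.75 kg/min.
After stage 1: water left = (1−0.223)×270.75 = 210.37; stream total = 391.62 kg/min.
After stage 2: water left = (1−0.268)×210.37 = 153.99; final concentrate = 335.24 kg/min.
sucrose fraction = 67.348/335.24 = 0.201.

0.201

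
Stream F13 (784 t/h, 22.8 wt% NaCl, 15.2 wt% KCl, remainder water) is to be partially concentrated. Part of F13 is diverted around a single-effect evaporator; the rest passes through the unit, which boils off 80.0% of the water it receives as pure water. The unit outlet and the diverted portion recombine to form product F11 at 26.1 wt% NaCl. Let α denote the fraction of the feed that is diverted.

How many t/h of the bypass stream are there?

All 784×0.228 = 178.75 t/h of NaCl reaches F11, so F11 = 178.75/0.261 = 684.87 t/h and vapour = 99.126 t/h.
The evaporator receives (1−α)·784 of feed at 0.620 water and removes 0.800 of that water:
0.800×0.620×(1−α)×784 = 99.126
(1−α) = 99.126/388.86 = 0.2549;  α = 0.7451.
Bypass flow = 0.7451×784 = 584.15 t/h.

584.1 t/h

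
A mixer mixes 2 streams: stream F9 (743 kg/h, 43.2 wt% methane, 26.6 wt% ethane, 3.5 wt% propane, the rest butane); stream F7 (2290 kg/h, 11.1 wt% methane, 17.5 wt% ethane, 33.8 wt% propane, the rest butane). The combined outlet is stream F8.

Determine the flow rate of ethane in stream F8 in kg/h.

598.4 kg/h

ethane out = ethane in = 743×0.266 + 2290×0.175 = 598.39 kg/h.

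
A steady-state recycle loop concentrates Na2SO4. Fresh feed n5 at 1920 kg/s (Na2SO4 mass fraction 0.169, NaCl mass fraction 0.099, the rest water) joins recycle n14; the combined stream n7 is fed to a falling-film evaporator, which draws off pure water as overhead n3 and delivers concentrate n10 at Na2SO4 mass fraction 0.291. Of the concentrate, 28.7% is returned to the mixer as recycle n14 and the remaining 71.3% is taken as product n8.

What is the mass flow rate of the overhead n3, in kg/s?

804.9 kg/s

Overall Na2SO4 balance (none leaves overhead): Na2SO4 in fresh feed = Na2SO4 in product, i.e. 1920×0.169 = (1−0.287)·n10·0.291.
n10 = 324.48/(0.291×0.713) = 1563.9 kg/s.
Recycle n14 = 0.287×1563.9 = 448.84 kg/s.
Combined feed n7 = 1920 + 448.84 = 2368.8 kg/s.
Overhead n3 = n7 − n10 = 2368.8 − 1563.9 = 804.95 kg/s.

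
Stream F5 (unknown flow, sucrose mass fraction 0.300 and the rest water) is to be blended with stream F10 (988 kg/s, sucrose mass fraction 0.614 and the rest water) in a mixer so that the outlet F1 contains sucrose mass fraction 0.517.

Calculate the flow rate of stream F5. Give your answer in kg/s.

441.6 kg/s

Let F5 be the unknown flow. Total out = 988 + F5.
sucrose balance: 606.63 + 0.300·F5 = 0.517·(988 + F5)
(0.300 − 0.517)·F5 = 0.517×988 − 606.63 = -95.836
F5 = -95.836 / -0.217 = 441.64 kg/s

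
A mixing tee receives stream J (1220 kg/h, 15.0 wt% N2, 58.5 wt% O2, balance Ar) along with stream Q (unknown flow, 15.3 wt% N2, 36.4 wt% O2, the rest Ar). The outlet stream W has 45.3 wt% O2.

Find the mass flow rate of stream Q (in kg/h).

1809 kg/h

Let Q be the unknown flow. Total out = 1220 + Q.
O2 balance: 713.7 + 0.364·Q = 0.453·(1220 + Q)
(0.364 − 0.453)·Q = 0.453×1220 − 713.7 = -161.04
Q = -161.04 / -0.089 = 1809.4 kg/h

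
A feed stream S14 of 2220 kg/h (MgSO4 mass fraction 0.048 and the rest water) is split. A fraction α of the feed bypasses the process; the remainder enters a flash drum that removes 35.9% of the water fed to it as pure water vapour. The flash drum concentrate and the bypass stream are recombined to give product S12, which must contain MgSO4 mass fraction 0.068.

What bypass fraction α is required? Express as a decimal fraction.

0.139

All 2220×0.048 = 106.56 kg/h of MgSO4 reaches S12, so S12 = 106.56/0.068 = 1567.1 kg/h and vapour = 652.94 kg/h.
The evaporator receives (1−α)·2220 of feed at 0.952 water and removes 0.359 of that water:
0.359×0.952×(1−α)×2220 = 652.94
(1−α) = 652.94/758.72 = 0.8606;  α = 0.1394.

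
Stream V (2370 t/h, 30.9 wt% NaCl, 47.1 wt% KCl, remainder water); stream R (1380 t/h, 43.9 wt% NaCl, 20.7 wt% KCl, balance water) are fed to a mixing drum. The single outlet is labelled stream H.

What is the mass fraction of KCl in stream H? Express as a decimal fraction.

Total flow out = 2370 + 1380 = 3750 t/h.
KCl in = 2370×0.471 + 1380×0.207 = 1401.9 t/h.
KCl mass fraction in H = 1401.9/3750 = 0.3738.

0.3738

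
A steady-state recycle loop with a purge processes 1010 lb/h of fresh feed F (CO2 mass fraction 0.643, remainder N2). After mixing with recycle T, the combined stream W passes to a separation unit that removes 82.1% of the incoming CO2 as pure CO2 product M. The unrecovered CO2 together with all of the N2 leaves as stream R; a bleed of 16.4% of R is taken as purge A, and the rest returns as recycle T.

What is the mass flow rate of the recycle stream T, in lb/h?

N2 enters only via F and leaves only via the purge: 1010×0.357 = 0.164×(N2 in R), and the separation unit passes all N2, so N2 in W = N2 in R = 2198.6 lb/h.
CO2 in W: m_A = 1010×0.643 + (1−0.164)·(1−0.821)·m_A, so m_A = 649.43/0.8504 = 763.72 lb/h.
R = (1−0.821)×763.72 + 2198.6 = 2335.3 lb/h.
Recycle T = (1−0.164)×2335.3 = 1952.3 lb/h.

1952 lb/h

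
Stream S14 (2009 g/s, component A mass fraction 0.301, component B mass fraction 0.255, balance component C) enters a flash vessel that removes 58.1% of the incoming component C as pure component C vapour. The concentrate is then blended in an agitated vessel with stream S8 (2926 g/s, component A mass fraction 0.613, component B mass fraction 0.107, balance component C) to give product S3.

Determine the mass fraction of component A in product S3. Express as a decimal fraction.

0.543

Vapour removed = 0.581×0.444×2009 = 518.25 g/s; concentrate = 1490.8 g/s.
component A reaching the mixer = 604.71 (from concentrate) + 2926×0.613 = 2398.3 g/s.
Product flow = 1490.8 + 2926 = 4416.8 g/s; component A fraction = 0.543.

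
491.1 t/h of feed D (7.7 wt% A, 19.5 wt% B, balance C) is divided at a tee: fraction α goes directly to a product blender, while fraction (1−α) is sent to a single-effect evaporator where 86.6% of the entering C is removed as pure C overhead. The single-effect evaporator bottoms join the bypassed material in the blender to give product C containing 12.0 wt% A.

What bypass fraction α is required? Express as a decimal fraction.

0.432

All 491.1×0.077 = 37.815 t/h of A reaches C, so C = 37.815/0.120 = 315.12 t/h and vapour = 175.98 t/h.
The evaporator receives (1−α)·491.1 of feed at 0.728 C and removes 0.866 of that C:
0.866×0.728×(1−α)×491.1 = 175.98
(1−α) = 175.98/309.61 = 0.5684;  α = 0.4316.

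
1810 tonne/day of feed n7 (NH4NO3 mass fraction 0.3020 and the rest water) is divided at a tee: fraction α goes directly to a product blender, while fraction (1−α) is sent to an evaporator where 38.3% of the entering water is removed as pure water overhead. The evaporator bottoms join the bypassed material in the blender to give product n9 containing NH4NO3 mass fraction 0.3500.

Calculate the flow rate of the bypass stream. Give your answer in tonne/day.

All 1810×0.302 = 546.62 tonne/day of NH4NO3 reaches n9, so n9 = 546.62/0.350 = 1561.8 tonne/day and vapour = 248.23 tonne/day.
The evaporator receives (1−α)·1810 of feed at 0.698 water and removes 0.383 of that water:
0.383×0.698×(1−α)×1810 = 248.23
(1−α) = 248.23/483.87 = 0.5130;  α = 0.4870.
Bypass flow = 0.4870×1810 = 881.47 tonne/day.

881.5 tonne/day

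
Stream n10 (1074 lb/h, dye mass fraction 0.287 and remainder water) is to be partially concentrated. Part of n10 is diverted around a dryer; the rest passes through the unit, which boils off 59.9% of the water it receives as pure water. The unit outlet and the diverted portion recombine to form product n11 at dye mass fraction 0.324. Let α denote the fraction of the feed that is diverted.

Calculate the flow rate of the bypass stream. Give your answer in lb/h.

786.8 lb/h

All 1074×0.287 = 308.24 lb/h of dye reaches n11, so n11 = 308.24/0.324 = 951.35 lb/h and vapour = 122.65 lb/h.
The evaporator receives (1−α)·1074 of feed at 0.713 water and removes 0.599 of that water:
0.599×0.713×(1−α)×1074 = 122.65
(1−α) = 122.65/458.69 = 0.2674;  α = 0.7326.
Bypass flow = 0.7326×1074 = 786.83 lb/h.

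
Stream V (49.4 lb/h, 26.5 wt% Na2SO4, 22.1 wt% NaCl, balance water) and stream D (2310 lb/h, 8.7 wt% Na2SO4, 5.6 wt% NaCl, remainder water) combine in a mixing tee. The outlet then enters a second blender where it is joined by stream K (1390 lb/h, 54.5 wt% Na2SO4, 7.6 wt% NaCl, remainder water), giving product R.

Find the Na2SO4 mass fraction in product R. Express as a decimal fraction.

0.259

Overall, product flow = 3749.4 lb/h.
Na2SO4 in = 49.4×0.265 + 2310×0.087 + 1390×0.545 = 971.61 lb/h.
Na2SO4 fraction in R = 0.259.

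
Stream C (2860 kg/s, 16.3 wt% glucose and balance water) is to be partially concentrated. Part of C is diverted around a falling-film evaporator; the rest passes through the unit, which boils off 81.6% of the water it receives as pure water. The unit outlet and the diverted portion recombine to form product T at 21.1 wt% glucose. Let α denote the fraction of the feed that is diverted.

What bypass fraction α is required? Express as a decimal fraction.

0.667

All 2860×0.163 = 466.18 kg/s of glucose reaches T, so T = 466.18/0.211 = 2209.4 kg/s and vapour = 650.62 kg/s.
The evaporator receives (1−α)·2860 of feed at 0.837 water and removes 0.816 of that water:
0.816×0.837×(1−α)×2860 = 650.62
(1−α) = 650.62/1953.4 = 0.3331;  α = 0.6669.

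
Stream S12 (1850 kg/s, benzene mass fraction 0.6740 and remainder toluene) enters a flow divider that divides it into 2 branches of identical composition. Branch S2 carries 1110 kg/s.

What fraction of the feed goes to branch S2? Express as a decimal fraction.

0.600

Fraction to S2 = 1110/1850 = 0.6000.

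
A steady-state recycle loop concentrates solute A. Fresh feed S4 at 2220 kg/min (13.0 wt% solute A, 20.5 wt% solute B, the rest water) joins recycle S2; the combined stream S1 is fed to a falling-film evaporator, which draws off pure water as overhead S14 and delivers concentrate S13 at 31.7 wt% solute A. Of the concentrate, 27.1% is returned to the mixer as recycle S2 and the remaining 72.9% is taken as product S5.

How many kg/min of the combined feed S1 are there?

Overall solute A balance (none leaves overhead): solute A in fresh feed = solute A in product, i.e. 2220×0.130 = (1−0.271)·S13·0.317.
S13 = 288.6/(0.317×0.729) = 1248.8 kg/min.
Recycle S2 = 0.271×1248.8 = 338.44 kg/min.
Combined feed S1 = 2220 + 338.44 = 2558.4 kg/min.

2558 kg/min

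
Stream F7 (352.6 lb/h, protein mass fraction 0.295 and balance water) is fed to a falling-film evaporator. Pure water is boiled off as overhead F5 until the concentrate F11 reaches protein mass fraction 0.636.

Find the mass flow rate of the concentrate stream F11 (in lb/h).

163.5 lb/h

protein is conserved: 352.6×0.295 = 104.02 lb/h all reports to the concentrate.
Concentrate = 104.02/(target fraction) = 163.55 lb/h.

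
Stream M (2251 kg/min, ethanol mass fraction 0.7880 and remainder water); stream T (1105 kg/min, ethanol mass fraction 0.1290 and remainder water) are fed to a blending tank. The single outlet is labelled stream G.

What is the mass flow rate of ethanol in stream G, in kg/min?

1916 kg/min

ethanol out = ethanol in = 2251×0.788 + 1105×0.129 = 1916.3 kg/min.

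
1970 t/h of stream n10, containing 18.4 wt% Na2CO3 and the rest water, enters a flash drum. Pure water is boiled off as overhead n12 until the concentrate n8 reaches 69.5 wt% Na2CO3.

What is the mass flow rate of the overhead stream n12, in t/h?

1448 t/h

Na2CO3 is conserved: 1970×0.184 = 362.48 t/h all reports to the concentrate.
Concentrate = 362.48/(target fraction) = 521.55 t/h.
Overhead = 1970 − 521.55 = 1448.4 t/h.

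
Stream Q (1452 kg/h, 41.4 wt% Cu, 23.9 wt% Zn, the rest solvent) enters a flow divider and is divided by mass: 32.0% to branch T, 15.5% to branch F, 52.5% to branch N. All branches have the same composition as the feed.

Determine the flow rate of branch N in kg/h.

762.3 kg/h

Branch N flow = 0.525×1452 = 762.3 kg/h.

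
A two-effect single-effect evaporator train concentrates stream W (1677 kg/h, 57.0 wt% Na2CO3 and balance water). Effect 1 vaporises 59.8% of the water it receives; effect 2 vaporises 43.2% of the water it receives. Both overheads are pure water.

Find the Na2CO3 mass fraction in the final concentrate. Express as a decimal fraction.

0.853

water in feed = 1677×0.430 = 721.11 kg/h.
After stage 1: water left = (1−0.598)×721.11 = 289.89; stream total = 1245.8 kg/h.
After stage 2: water left = (1−0.432)×289.89 = 164.66; final concentrate = 1120.5 kg/h.
Na2CO3 fraction = 955.89/1120.5 = 0.853.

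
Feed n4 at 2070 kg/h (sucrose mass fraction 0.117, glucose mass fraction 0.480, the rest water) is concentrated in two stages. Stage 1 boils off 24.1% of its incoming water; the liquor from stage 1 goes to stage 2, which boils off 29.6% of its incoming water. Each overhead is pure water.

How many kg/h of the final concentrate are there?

1682 kg/h

water in feed = 2070×0.403 = 834.21 kg/h.
After stage 1: water left = (1−0.241)×834.21 = 633.17; stream total = 1869 kg/h.
After stage 2: water left = (1−0.296)×633.17 = 445.75; final concentrate = 1681.5 kg/h.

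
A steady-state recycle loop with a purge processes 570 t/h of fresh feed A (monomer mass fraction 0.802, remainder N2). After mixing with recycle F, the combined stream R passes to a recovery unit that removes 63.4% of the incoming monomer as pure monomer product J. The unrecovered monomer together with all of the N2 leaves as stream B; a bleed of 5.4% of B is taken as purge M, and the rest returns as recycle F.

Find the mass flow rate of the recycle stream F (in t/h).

2219 t/h

N2 enters only via A and leaves only via the purge: 570×0.198 = 0.054×(N2 in B), and the recovery unit passes all N2, so N2 in R = N2 in B = 2090 t/h.
monomer in R: m_A = 570×0.802 + (1−0.054)·(1−0.634)·m_A, so m_A = 457.14/0.6538 = 699.24 t/h.
B = (1−0.634)×699.24 + 2090 = 2345.9 t/h.
Recycle F = (1−0.054)×2345.9 = 2219.2 t/h.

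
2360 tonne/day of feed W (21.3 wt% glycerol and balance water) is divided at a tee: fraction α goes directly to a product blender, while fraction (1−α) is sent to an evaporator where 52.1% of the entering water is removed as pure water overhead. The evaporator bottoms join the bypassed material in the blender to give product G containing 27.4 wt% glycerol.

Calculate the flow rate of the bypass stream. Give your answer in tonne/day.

All 2360×0.213 = 502.68 tonne/day of glycerol reaches G, so G = 502.68/0.274 = 1834.6 tonne/day and vapour = 525.4 tonne/day.
The evaporator receives (1−α)·2360 of feed at 0.787 water and removes 0.521 of that water:
0.521×0.787×(1−α)×2360 = 525.4
(1−α) = 525.4/967.66 = 0.5430;  α = 0.4570.
Bypass flow = 0.4570×2360 = 1078.6 tonne/day.

1079 tonne/day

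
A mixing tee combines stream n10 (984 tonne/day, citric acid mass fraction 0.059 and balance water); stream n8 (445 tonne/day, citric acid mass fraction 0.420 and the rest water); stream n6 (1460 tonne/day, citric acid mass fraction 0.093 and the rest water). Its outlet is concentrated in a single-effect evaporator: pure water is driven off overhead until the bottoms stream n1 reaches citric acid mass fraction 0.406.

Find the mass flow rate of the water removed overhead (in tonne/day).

1951 tonne/day

citric acid entering = 984×0.059 + 445×0.420 + 1460×0.093 = 380.74 tonne/day.
All citric acid reports to n1, so n1 = 380.74/0.406 = 937.77 tonne/day.
Total feed = 2889 tonne/day; overhead = 2889 − 937.77 = 1951.2 tonne/day.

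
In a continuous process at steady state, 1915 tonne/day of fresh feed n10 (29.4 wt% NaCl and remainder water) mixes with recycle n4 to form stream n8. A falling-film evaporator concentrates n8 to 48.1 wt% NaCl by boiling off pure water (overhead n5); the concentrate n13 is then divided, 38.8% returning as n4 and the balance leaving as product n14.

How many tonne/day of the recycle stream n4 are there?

Overall NaCl balance (none leaves overhead): NaCl in fresh feed = NaCl in product, i.e. 1915×0.294 = (1−0.388)·n13·0.481.
n13 = 563.01/(0.481×0.612) = 1912.6 tonne/day.
Recycle n4 = 0.388×1912.6 = 742.08 tonne/day.

742.1 tonne/day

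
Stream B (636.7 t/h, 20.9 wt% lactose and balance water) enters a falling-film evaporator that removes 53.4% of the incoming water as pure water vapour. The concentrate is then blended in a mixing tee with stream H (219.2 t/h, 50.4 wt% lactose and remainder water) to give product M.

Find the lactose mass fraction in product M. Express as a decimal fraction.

0.4149

Vapour removed = 0.534×0.791×636.7 = 268.94 t/h; concentrate = 367.76 t/h.
lactose reaching the mixer = 133.07 (from concentrate) + 219.2×0.504 = 243.55 t/h.
Product flow = 367.76 + 219.2 = 586.96 t/h; lactose fraction = 0.4149.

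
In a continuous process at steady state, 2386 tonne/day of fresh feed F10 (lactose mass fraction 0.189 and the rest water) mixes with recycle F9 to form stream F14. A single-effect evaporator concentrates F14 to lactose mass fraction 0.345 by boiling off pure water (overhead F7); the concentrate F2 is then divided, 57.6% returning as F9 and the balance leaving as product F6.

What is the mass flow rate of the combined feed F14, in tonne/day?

4162 tonne/day

Overall lactose balance (none leaves overhead): lactose in fresh feed = lactose in product, i.e. 2386×0.189 = (1−0.576)·F2·0.345.
F2 = 450.95/(0.345×0.424) = 3082.8 tonne/day.
Recycle F9 = 0.576×3082.8 = 1775.7 tonne/day.
Combined feed F14 = 2386 + 1775.7 = 4161.7 tonne/day.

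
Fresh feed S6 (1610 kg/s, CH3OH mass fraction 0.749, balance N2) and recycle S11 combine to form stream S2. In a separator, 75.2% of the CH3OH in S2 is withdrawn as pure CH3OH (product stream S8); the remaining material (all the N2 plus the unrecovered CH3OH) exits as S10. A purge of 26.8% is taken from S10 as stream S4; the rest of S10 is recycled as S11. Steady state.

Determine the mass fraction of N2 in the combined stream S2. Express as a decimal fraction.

N2 enters only via S6 and leaves only via the purge: 1610×0.251 = 0.268×(N2 in S10), and the separator passes all N2, so N2 in S2 = N2 in S10 = 1507.9 kg/s.
CH3OH in S2: m_A = 1610×0.749 + (1−0.268)·(1−0.752)·m_A, so m_A = 1205.9/0.8185 = 1473.4 kg/s.
S2 = 1473.4 + 1507.9 = 2981.2 kg/s.
N2 fraction in S2 = 1507.9/2981.2 = 0.506.

0.506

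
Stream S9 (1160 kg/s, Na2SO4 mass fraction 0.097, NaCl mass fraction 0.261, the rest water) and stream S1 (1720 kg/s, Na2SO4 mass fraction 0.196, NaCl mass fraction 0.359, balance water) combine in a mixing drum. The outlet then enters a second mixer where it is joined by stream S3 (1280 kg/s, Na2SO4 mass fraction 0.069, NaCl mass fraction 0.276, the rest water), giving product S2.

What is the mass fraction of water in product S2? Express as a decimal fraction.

0.565

Overall, product flow = 4160 kg/s.
water in = 1160×0.642 + 1720×0.445 + 1280×0.655 = 2348.5 kg/s.
water fraction in S2 = 0.565.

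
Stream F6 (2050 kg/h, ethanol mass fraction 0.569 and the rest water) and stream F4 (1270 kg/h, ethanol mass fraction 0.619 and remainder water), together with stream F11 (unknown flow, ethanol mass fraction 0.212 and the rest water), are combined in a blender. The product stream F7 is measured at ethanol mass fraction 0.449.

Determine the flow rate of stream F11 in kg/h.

Let F11 be the unknown flow. Total out = 3320 + F11.
ethanol balance: 1952.6 + 0.212·F11 = 0.449·(3320 + F11)
(0.212 − 0.449)·F11 = 0.449×3320 − 1952.6 = -461.9
F11 = -461.9 / -0.237 = 1948.9 kg/h

1949 kg/h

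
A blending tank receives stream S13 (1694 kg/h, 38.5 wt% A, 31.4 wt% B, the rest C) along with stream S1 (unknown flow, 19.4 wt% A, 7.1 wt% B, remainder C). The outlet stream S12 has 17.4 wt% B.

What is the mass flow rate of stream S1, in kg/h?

Let S1 be the unknown flow. Total out = 1694 + S1.
B balance: 531.92 + 0.071·S1 = 0.174·(1694 + S1)
(0.071 − 0.174)·S1 = 0.174×1694 − 531.92 = -237.16
S1 = -237.16 / -0.103 = 2302.5 kg/h

2303 kg/h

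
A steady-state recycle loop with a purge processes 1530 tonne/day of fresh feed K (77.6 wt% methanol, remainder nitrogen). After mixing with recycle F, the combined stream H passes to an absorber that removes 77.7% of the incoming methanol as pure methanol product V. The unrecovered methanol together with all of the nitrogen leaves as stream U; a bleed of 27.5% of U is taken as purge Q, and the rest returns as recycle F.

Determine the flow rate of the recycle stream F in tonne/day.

1133 tonne/day

nitrogen enters only via K and leaves only via the purge: 1530×0.224 = 0.275×(nitrogen in U), and the absorber passes all nitrogen, so nitrogen in H = nitrogen in U = 1246.3 tonne/day.
methanol in H: m_A = 1530×0.776 + (1−0.275)·(1−0.777)·m_A, so m_A = 1187.3/0.8383 = 1416.3 tonne/day.
U = (1−0.777)×1416.3 + 1246.3 = 1562.1 tonne/day.
Recycle F = (1−0.275)×1562.1 = 1132.5 tonne/day.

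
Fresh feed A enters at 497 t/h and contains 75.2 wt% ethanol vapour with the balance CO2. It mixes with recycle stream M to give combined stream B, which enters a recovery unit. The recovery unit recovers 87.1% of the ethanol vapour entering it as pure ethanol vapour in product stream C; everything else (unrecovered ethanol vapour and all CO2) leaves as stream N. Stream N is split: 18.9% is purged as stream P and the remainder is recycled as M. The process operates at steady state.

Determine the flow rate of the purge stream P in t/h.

CO2 enters only via A and leaves only via the purge: 497×0.248 = 0.189×(CO2 in N), and the recovery unit passes all CO2, so CO2 in B = CO2 in N = 652.15 t/h.
ethanol vapour in B: m_A = 497×0.752 + (1−0.189)·(1−0.871)·m_A, so m_A = 373.74/0.8954 = 417.41 t/h.
N = (1−0.871)×417.41 + 652.15 = 705.99 t/h.
Purge P = 0.189×705.99 = 133.43 t/h.

133.4 t/h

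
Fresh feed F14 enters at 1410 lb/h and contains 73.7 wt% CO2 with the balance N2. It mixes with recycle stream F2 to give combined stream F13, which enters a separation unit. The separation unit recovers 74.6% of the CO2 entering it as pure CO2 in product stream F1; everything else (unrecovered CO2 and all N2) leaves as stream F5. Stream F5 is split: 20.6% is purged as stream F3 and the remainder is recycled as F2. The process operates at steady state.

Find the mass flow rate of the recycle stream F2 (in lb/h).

N2 enters only via F14 and leaves only via the purge: 1410×0.263 = 0.206×(N2 in F5), and the separation unit passes all N2, so N2 in F13 = N2 in F5 = 1800.1 lb/h.
CO2 in F13: m_A = 1410×0.737 + (1−0.206)·(1−0.746)·m_A, so m_A = 1039.2/0.7983 = 1301.7 lb/h.
F5 = (1−0.746)×1301.7 + 1800.1 = 2130.8 lb/h.
Recycle F2 = (1−0.206)×2130.8 = 1691.8 lb/h.

1692 lb/h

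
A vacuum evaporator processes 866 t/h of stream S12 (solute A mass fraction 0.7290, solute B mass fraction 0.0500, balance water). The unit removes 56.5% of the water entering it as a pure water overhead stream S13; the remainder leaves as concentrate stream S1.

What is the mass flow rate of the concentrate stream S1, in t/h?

757.9 t/h

water entering = 866×0.221 = 191.39 t/h; overhead removed = 0.565×191.39 = 108.13 t/h.
Concentrate = 866 − 108.13 = 757.87 t/h.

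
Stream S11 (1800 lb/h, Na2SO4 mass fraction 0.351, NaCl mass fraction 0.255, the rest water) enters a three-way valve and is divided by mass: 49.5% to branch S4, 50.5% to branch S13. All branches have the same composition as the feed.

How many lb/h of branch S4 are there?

891 lb/h

Branch S4 flow = 0.495×1800 = 891 lb/h.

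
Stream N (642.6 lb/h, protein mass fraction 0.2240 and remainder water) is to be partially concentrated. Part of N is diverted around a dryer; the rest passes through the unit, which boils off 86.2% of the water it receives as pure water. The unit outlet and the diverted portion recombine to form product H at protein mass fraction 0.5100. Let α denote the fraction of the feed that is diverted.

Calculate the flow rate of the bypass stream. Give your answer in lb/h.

103.9 lb/h

All 642.6×0.224 = 143.94 lb/h of protein reaches H, so H = 143.94/0.510 = 282.24 lb/h and vapour = 360.36 lb/h.
The evaporator receives (1−α)·642.6 of feed at 0.776 water and removes 0.862 of that water:
0.862×0.776×(1−α)×642.6 = 360.36
(1−α) = 360.36/429.84 = 0.8384;  α = 0.1616.
Bypass flow = 0.1616×642.6 = 103.87 lb/h.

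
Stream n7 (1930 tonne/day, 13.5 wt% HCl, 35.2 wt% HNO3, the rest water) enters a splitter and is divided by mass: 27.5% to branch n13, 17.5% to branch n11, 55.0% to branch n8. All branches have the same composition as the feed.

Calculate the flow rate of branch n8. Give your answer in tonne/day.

Branch n8 flow = 0.550×1930 = 1061.5 tonne/day.

1062 tonne/day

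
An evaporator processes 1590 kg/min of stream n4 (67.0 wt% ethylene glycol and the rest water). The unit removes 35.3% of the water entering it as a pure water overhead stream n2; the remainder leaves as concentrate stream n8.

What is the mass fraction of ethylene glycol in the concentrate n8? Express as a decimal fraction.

0.758

ethylene glycol is not removed: 1590×0.670 = 1065.3 kg/min of ethylene glycol enters n8.
water entering = 1590×0.330 = 524.7 kg/min; overhead removed = 0.353×524.7 = 185.22 kg/min.
Concentrate = 1590 − 185.22 = 1404.8 kg/min.
Mass fraction = 1065.3/1404.8 = 0.758.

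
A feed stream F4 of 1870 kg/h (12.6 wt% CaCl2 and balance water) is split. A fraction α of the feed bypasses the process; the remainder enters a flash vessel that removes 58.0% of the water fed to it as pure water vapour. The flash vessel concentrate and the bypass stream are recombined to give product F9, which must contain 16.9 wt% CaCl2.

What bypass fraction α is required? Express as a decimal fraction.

All 1870×0.126 = 235.62 kg/h of CaCl2 reaches F9, so F9 = 235.62/0.169 = 1394.2 kg/h and vapour = 475.8 kg/h.
The evaporator receives (1−α)·1870 of feed at 0.874 water and removes 0.580 of that water:
0.580×0.874×(1−α)×1870 = 475.8
(1−α) = 475.8/947.94 = 0.5019;  α = 0.4981.

0.498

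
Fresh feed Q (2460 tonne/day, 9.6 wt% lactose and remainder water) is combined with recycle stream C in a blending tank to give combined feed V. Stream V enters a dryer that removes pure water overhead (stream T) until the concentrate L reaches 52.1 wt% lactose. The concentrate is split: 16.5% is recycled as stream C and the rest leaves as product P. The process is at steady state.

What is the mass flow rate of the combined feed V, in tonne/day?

Overall lactose balance (none leaves overhead): lactose in fresh feed = lactose in product, i.e. 2460×0.096 = (1−0.165)·L·0.521.
L = 236.16/(0.521×0.835) = 542.85 tonne/day.
Recycle C = 0.165×542.85 = 89.571 tonne/day.
Combined feed V = 2460 + 89.571 = 2549.6 tonne/day.

2550 tonne/day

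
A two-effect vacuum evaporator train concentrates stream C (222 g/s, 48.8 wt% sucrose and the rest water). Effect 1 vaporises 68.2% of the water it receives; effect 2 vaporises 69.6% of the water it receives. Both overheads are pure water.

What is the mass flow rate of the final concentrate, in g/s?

water in feed = 222×0.512 = 113.66 g/s.
After stage 1: water left = (1−0.682)×113.66 = 36.145; stream total = 144.48 g/s.
After stage 2: water left = (1−0.696)×36.145 = 10.988; final concentrate = 119.32 g/s.

119.3 g/s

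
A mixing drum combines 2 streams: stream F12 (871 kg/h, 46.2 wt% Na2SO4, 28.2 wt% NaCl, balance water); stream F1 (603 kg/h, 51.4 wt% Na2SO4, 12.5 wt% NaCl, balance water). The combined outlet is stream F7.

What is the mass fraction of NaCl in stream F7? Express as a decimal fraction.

Total flow out = 871 + 603 = 1474 kg/h.
NaCl in = 871×0.282 + 603×0.125 = 321 kg/h.
NaCl mass fraction in F7 = 321/1474 = 0.2178.

0.2178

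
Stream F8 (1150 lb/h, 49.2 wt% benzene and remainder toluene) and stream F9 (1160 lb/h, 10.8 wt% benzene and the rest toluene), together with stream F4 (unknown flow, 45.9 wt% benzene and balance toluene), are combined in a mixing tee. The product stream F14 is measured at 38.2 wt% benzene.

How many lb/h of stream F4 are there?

2485 lb/h

Let F4 be the unknown flow. Total out = 2310 + F4.
benzene balance: 691.08 + 0.459·F4 = 0.382·(2310 + F4)
(0.459 − 0.382)·F4 = 0.382×2310 − 691.08 = 191.34
F4 = 191.34 / 0.077 = 2484.9 lb/h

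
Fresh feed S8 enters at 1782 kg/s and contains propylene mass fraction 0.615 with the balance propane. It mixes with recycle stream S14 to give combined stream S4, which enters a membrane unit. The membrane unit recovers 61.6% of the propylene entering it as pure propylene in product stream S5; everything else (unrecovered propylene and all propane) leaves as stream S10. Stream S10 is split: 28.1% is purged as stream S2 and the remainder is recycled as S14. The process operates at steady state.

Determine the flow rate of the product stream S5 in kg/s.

propylene in S4: m_A = 1782×0.615 + (1−0.281)·(1−0.616)·m_A, so m_A = 1095.9/0.7239 = 1513.9 kg/s.
Product S5 = 0.616×1513.9 = 932.57 kg/s.

932.6 kg/s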